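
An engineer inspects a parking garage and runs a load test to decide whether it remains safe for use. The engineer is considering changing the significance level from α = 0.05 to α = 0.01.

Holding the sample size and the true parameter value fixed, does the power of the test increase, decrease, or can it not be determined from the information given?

It decreases.

Lowering α raises the bar for rejection; under Ha, the test now fails to reject on outcomes it previously would have rejected.
Since power = 1 − β and β increases, power decreases.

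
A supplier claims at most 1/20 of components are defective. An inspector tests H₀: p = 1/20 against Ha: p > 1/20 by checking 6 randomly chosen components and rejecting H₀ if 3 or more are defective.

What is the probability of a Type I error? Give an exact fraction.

The significance level is the probability, assuming p = 1/20, of seeing 3 or more defectives in 6 draws.
Computing the lower-tail complement: 1 − 6385729/6400000 = 14271/6400000.

14271/6400000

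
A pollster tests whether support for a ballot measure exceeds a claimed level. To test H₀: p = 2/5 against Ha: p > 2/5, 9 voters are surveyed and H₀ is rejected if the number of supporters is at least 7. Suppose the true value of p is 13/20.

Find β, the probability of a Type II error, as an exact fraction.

Under the alternative p = 13/20, S ~ Binomial(9, 13/20); β is the probability the test does not reject, P(S < 7).
Equivalently, β = 1 − P(S ≥ 7) = 5301813769/8000000000.

5301813769/8000000000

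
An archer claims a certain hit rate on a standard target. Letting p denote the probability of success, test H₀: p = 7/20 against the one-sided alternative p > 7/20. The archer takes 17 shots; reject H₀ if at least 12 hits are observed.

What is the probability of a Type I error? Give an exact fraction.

The Type I error probability is α = P(X ≥ 12) computed under H₀, where X ~ Binomial(17, 7/20).
Summing C(17,j)(7/20)^j(13/20)^{17−j} for j = 12,…,17 gives 9879295987937618781/3276800000000000000000.

9879295987937618781/3276800000000000000000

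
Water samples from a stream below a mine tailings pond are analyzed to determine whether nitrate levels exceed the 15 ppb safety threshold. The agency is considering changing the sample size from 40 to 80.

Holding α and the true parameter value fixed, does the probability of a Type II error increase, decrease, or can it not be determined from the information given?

It decreases.

A larger sample reduces the standard error, pulling the sampling distribution under Ha further from the non-rejection region.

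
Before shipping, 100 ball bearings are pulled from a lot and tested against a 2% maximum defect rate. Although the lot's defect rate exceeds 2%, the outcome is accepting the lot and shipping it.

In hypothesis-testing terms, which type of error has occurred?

Type II error

The null hypothesis here is that the lot's defect rate is 2% (within specification).
'Accepting the lot and shipping it' corresponds to failing to reject H₀.
H₀ was not rejected but H₀ is false — a Type II error (false negative).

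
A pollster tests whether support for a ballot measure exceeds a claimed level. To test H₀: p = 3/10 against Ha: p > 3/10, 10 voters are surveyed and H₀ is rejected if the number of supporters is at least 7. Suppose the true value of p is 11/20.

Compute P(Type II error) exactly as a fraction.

1878942860721/2560000000000

Under the alternative p = 11/20, K ~ Binomial(10, 11/20); β is the probability the test does not reject, P(K < 7).
Adding the binomial probabilities P(K=0)+…+P(K=6) at p = 11/20 gives 1878942860721/2560000000000.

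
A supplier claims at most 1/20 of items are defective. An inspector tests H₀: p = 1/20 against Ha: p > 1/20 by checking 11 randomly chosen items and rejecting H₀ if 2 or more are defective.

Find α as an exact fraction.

α = P(reject H₀ | H₀ true) = P(X ≥ 2 | p = 1/20), X ~ Binomial(11, 1/20).
α = 1 − P(X ≤ 1) = 1 − 18393198773403/20480000000000 = 2086801226597/20480000000000.

2086801226597/20480000000000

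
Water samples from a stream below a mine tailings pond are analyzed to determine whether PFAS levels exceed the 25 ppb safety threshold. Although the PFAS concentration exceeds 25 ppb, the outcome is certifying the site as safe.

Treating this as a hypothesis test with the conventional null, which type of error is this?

Type II error

The null hypothesis here is that the PFAS concentration is at or below 25 ppb (safe).
'Certifying the site as safe' corresponds to failing to reject H₀.
H₀ was not rejected but H₀ is false — a Type II error (false negative).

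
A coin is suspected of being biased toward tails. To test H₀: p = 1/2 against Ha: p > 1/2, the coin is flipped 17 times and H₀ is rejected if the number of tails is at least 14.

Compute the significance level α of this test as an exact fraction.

417/65536

The Type I error probability is α = P(K ≥ 14) computed under H₀, where K ~ Binomial(17, 1/2).
That's C(17,14) + C(17,15) + C(17,16) + C(17,17) over 2^17, i.e. (680 + 136 + 17 + 1)/131072 = 834/131072 = 417/65536.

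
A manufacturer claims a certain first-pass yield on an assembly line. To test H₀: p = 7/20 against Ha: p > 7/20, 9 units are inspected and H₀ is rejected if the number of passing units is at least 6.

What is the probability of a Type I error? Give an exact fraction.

The Type I error probability is α = P(X ≥ 6) computed under H₀, where X ~ Binomial(9, 7/20).
Adding the binomial terms for j = 6 through 9 with p = 7/20 yields 6859289647/128000000000.

6859289647/128000000000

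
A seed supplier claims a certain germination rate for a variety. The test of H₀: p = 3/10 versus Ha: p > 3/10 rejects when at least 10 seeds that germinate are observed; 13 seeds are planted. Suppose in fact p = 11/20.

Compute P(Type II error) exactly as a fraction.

Under the alternative p = 11/20, K ~ Binomial(13, 11/20); β is the probability the test does not reject, P(K < 10).
Adding the binomial probabilities P(K=0)+…+P(K=9) at p = 11/20 gives 1857697115702463/2048000000000000.

1857697115702463/2048000000000000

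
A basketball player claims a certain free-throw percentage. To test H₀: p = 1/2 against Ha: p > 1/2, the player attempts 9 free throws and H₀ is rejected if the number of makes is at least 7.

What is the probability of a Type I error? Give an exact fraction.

23/256

Under H₀, K ~ Binomial(9, 1/2), and α = P(K ≥ 7).
Summing the upper tail: (36 + 9 + 1) / 2^9 = 46/512 = 23/256.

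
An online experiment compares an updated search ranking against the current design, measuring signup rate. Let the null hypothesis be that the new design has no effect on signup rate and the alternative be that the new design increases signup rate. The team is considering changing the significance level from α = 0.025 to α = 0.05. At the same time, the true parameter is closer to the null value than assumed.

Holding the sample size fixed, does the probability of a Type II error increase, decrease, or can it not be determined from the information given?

Cannot be determined from the information given.

The first change alone would make β decrease; the second alone would make β increase. Which effect dominates depends on the magnitudes, which are not given.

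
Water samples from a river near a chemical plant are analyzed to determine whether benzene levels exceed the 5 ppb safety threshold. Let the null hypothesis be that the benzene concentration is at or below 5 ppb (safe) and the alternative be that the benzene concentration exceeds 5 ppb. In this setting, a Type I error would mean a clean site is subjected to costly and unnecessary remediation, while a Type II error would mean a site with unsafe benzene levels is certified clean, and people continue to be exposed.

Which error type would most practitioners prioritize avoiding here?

Type II error

The Type II consequence (a site with unsafe benzene levels is certified clean, and people continue to be exposed) is more severe than the Type I consequence (a clean site is subjected to costly and unnecessary remediation).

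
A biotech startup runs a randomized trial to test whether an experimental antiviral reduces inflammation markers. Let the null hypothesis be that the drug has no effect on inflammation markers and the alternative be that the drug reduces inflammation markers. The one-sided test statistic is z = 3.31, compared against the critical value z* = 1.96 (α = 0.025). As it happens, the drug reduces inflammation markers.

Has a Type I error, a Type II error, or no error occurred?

No error (correct decision).

Since z = 3.31 > z* = 1.96, H₀ is rejected.
H₀ is false (actually the drug reduces inflammation markers).
The decision matches the true state — no error.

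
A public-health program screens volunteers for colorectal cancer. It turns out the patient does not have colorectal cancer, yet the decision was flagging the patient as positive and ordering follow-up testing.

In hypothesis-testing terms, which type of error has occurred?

Type I error

The null hypothesis here is that the patient does not have colorectal cancer.
'Flagging the patient as positive and ordering follow-up testing' corresponds to rejecting H₀.
H₀ was rejected but H₀ is true — a Type I error (false positive).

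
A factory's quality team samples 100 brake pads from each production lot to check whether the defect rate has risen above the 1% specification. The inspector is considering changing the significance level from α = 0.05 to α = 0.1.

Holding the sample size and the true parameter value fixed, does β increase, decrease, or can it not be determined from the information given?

It decreases.

With a larger α the critical value moves toward the center, so more of the Ha sampling distribution lies in the rejection region.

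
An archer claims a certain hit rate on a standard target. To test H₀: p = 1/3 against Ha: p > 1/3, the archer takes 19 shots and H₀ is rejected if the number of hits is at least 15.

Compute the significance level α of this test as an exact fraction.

Under H₀, Y ~ Binomial(19, 1/3), and α = P(Y ≥ 15).
Adding the binomial terms for j = 15 through 19 with p = 1/3 yields 23497/387420489.

23497/387420489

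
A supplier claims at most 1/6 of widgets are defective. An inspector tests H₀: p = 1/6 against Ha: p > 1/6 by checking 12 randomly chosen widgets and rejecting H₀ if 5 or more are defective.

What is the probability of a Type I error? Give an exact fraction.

α = P(reject H₀ | H₀ true) = P(K ≥ 5 | p = 1/6), K ~ Binomial(12, 1/6).
α = 1 − P(K ≤ 4) = 1 − 349609375/362797056 = 13187681/362797056.

13187681/362797056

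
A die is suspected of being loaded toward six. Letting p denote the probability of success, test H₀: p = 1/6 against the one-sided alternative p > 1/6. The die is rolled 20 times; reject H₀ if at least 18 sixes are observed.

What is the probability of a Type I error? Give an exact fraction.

The Type I error probability is α = P(X ≥ 18) computed under H₀, where X ~ Binomial(20, 1/6).
P(X ≥ 18) = Σ_{j=18}^{20} C(20,j)·(1/6)^j·(5/6)^{20-j} = 539/406239826673664.

539/406239826673664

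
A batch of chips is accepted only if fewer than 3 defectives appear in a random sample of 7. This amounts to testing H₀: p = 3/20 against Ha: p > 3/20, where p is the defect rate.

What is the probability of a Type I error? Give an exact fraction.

18883881/256000000

The significance level is the probability, assuming p = 3/20, of seeing 3 or more defectives in 7 draws.
α = 1 − P(Y ≤ 2) = 1 − 237116119/256000000 = 18883881/256000000.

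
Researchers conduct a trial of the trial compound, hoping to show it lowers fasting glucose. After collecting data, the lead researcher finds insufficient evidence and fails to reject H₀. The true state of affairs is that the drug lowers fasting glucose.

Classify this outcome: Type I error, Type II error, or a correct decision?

The conventional null hypothesis here is that the drug has no effect on fasting glucose.
H₀ was not rejected, but H₀ is actually false.
Failing to reject a false null hypothesis is a Type II error (false negative).

Type II error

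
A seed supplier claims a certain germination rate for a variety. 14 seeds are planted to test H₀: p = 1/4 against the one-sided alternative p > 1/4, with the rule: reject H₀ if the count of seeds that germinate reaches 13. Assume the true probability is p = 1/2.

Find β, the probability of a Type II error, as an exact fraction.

16369/16384

A Type II error is failing to reject when Ha holds: with p = 1/2, β = P(K ≤ 12).
Equivalently, β = 1 − P(K ≥ 13) = 16369/16384.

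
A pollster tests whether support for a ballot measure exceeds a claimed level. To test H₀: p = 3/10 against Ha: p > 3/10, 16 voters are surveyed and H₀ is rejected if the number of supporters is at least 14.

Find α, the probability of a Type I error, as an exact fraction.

1190959281/400000000000000

Under H₀, X ~ Binomial(16, 3/10), and α = P(X ≥ 14).
Summing C(16,j)(3/10)^j(7/10)^{16−j} for j = 14,…,16 gives 1190959281/400000000000000.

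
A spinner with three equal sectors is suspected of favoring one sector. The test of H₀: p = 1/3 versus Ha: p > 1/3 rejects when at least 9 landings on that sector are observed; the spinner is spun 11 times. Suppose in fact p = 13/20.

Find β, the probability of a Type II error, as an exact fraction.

Under the alternative p = 13/20, K ~ Binomial(11, 13/20); β is the probability the test does not reject, P(K < 9).
Equivalently, β = 1 − P(K ≥ 9) = 32762721984671/40960000000000.

32762721984671/40960000000000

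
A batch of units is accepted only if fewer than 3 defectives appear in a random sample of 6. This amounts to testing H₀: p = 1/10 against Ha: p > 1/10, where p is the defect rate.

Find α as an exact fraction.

317/20000

The significance level is the probability, assuming p = 1/10, of seeing 3 or more defectives in 6 draws.
Via the complement, α = 1 − Σ_{j=0}^{2} C(6,j)(1/10)^j(9/10)^{6-j} = 317/20000.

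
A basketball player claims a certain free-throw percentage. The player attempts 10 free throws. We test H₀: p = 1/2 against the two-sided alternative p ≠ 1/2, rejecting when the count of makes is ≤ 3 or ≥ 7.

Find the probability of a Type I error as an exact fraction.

α = P(K ≤ 3 or K ≥ 7 | p = 1/2), K ~ Binomial(10, 1/2).
The two tails are symmetric, so α = 2·(1 + 10 + 45 + 120)/2^10 = 352/1024 = 11/32.

11/32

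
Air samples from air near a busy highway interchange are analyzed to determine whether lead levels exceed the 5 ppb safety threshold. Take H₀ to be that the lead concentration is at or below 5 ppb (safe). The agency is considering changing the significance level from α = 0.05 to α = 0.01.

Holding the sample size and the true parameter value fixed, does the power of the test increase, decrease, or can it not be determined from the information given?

Tightening α shrinks the rejection region. When Ha holds, fewer sample outcomes clear the stricter threshold, so more fall in the acceptance region.
Since power = 1 − β and β increases, power decreases.

It decreases.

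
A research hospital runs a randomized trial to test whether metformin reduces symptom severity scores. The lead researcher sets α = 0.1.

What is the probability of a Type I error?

The significance level α is, by definition, the probability of a Type I error — P(reject H₀ | H₀ true).

0.1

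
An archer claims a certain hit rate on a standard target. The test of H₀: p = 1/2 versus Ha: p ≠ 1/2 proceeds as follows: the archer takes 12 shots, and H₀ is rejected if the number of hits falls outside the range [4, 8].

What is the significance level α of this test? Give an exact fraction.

299/2048

Under H₀, K ~ Binomial(12, 1/2); α is the probability of landing in either tail, P(K ≤ 3) + P(K ≥ 9).
Each tail has probability (1 + 12 + 66 + 220)/4096; doubling gives α = 598/4096 = 299/2048.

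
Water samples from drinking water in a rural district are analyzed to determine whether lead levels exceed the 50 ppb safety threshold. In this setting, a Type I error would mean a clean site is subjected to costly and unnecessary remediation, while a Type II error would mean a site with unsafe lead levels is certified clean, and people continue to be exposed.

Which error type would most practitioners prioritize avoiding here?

Type II error

The Type II consequence (a site with unsafe lead levels is certified clean, and people continue to be exposed) is more severe than the Type I consequence (a clean site is subjected to costly and unnecessary remediation).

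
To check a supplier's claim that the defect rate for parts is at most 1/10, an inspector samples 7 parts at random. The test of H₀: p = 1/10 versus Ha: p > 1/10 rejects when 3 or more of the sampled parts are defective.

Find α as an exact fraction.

α = P(reject H₀ | H₀ true) = P(S ≥ 3 | p = 1/10), S ~ Binomial(7, 1/10).
Via the complement, α = 1 − Σ_{j=0}^{2} C(7,j)(1/10)^j(9/10)^{7-j} = 51383/2000000.

51383/2000000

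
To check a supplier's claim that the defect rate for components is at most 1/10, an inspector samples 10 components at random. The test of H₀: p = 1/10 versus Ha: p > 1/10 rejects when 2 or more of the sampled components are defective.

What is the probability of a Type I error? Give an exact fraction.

2639010709/10000000000

The significance level is the probability, assuming p = 1/10, of seeing 2 or more defectives in 10 draws.
Computing the lower-tail complement: 1 − 7360989291/10000000000 = 2639010709/10000000000.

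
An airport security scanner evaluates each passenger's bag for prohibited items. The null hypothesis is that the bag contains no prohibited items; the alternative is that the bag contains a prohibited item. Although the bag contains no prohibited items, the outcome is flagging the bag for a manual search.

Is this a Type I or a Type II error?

'Flagging the bag for a manual search' corresponds to rejecting H₀.
H₀ was rejected but H₀ is true — a Type I error (false positive).

Type I error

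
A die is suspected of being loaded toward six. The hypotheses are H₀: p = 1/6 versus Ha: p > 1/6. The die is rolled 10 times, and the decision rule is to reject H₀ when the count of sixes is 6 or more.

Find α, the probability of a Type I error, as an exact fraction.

α = P(reject H₀ | H₀ true) = P(X ≥ 6 | p = 1/6), with X ~ Binomial(10, 1/6).
Summing C(10,j)(1/6)^j(5/6)^{10−j} for j = 6,…,10 gives 24571/10077696.

24571/10077696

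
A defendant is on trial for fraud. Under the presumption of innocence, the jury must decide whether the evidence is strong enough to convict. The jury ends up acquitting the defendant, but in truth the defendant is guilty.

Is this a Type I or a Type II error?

The null hypothesis here is that the defendant is innocent.
'Acquitting the defendant' corresponds to failing to reject H₀.
H₀ was not rejected but H₀ is false — a Type II error (false negative).

Type II error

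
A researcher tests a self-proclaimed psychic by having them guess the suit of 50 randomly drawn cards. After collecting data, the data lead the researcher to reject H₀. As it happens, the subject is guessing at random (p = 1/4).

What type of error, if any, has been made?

Type I error

The conventional null hypothesis here is that the subject is guessing at random (p = 1/4).
H₀ was rejected, but H₀ is actually true.
Rejecting a true null hypothesis is a Type I error (false positive).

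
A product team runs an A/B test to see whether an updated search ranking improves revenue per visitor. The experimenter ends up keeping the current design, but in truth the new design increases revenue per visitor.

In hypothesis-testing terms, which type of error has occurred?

Type II error

The null hypothesis here is that the new design has no effect on revenue per visitor.
'Keeping the current design' corresponds to failing to reject H₀.
H₀ was not rejected but H₀ is false — a Type II error (false negative).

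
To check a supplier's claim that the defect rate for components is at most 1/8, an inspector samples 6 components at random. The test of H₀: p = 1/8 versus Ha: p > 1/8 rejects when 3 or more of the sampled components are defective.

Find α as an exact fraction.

3819/131072

α = P(reject H₀ | H₀ true) = P(X ≥ 3 | p = 1/8), X ~ Binomial(6, 1/8).
Via the complement, α = 1 − Σ_{j=0}^{2} C(6,j)(1/8)^j(7/8)^{6-j} = 3819/131072.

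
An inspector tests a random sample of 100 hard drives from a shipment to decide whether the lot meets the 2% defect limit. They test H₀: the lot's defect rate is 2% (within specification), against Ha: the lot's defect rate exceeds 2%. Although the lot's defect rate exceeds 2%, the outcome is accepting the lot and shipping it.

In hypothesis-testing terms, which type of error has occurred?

'Accepting the lot and shipping it' corresponds to failing to reject H₀.
H₀ was not rejected but H₀ is false — a Type II error (false negative).

Type II error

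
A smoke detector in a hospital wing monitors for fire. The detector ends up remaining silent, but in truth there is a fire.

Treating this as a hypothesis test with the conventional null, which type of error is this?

The null hypothesis here is that there is no fire.
'Remaining silent' corresponds to failing to reject H₀.
H₀ was not rejected but H₀ is false — a Type II error (false negative).

Type II error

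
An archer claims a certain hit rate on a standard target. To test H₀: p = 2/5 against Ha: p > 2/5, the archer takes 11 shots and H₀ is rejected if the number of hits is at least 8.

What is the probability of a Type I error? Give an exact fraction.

Under H₀, X ~ Binomial(11, 2/5), and α = P(X ≥ 8).
Summing C(11,j)(2/5)^j(3/5)^{11−j} for j = 8,…,11 gives 285952/9765625.

285952/9765625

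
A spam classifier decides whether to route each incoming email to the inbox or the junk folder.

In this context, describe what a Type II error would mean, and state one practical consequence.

A Type II error would mean concluding that the message is legitimate (not spam) (or at least failing to establish that the message is spam) when in fact the message is spam. Consequence: spam reaches the user's inbox.

With the conventional null hypothesis that the message is legitimate (not spam):
A Type II error is failing to reject H₀ when H₀ is false.
Here that means delivering the message to the inbox when actually the message is spam.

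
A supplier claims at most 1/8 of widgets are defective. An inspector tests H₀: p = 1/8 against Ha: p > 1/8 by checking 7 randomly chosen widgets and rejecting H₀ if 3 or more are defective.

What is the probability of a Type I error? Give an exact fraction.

The significance level is the probability, assuming p = 1/8, of seeing 3 or more defectives in 7 draws.
Via the complement, α = 1 − Σ_{j=0}^{2} C(7,j)(1/8)^j(7/8)^{7-j} = 97119/2097152.

97119/2097152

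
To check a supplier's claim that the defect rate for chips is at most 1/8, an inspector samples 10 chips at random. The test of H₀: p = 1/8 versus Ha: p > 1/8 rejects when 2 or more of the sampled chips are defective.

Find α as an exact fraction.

387730505/1073741824

α = P(reject H₀ | H₀ true) = P(K ≥ 2 | p = 1/8), K ~ Binomial(10, 1/8).
α = 1 − P(K ≤ 1) = 1 − 686011319/1073741824 = 387730505/1073741824.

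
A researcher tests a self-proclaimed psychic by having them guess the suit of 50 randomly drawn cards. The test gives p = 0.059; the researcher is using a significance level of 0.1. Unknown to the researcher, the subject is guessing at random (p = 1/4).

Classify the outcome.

Type I error

The conventional null hypothesis is that the subject is guessing at random (p = 1/4).
Since p = 0.059 < α = 0.1, H₀ is rejected.
H₀ is true (actually the subject is guessing at random (p = 1/4)).
Rejecting a true H₀ is a Type I error.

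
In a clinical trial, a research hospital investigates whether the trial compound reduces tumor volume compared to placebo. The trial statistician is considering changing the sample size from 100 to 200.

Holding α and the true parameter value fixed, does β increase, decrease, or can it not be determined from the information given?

It decreases.

A larger sample reduces the standard error, pulling the sampling distribution under Ha further from the non-rejection region.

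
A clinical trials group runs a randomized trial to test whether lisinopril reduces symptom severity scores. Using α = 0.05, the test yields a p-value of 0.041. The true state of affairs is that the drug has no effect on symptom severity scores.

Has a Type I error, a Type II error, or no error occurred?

The conventional null hypothesis is that the drug has no effect on symptom severity scores.
Since p = 0.041 < α = 0.05, H₀ is rejected.
H₀ is true (actually the drug has no effect on symptom severity scores).
Rejecting a true H₀ is a Type I error.

Type I error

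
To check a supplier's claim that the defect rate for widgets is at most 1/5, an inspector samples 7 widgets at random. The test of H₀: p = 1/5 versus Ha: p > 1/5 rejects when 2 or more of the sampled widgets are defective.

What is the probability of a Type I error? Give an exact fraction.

33069/78125

α = P(reject H₀ | H₀ true) = P(Y ≥ 2 | p = 1/5), Y ~ Binomial(7, 1/5).
Computing the lower-tail complement: 1 − 45056/78125 = 33069/78125.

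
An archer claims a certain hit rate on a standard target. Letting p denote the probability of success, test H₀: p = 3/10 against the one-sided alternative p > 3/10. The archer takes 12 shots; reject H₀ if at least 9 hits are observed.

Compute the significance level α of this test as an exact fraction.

338331087/200000000000

Under H₀, K ~ Binomial(12, 3/10), and α = P(K ≥ 9).
P(K ≥ 9) = Σ_{j=9}^{12} C(12,j)·(3/10)^j·(7/10)^{12-j} = 338331087/200000000000.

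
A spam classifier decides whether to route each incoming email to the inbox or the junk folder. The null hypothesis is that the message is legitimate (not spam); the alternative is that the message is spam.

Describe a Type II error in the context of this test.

A Type II error is failing to reject H₀ when H₀ is false.
Here that means delivering the message to the inbox when actually the message is spam.

A Type II error would mean concluding that the message is legitimate (not spam) (or at least failing to establish that the message is spam) when in fact the message is spam.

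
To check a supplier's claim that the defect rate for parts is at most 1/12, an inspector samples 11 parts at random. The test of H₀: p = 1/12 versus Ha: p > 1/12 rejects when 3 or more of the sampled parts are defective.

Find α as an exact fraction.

α = P(reject H₀ | H₀ true) = P(S ≥ 3 | p = 1/12), S ~ Binomial(11, 1/12).
Computing the lower-tail complement: 1 − 25937424601/27518828544 = 1581403943/27518828544.

1581403943/27518828544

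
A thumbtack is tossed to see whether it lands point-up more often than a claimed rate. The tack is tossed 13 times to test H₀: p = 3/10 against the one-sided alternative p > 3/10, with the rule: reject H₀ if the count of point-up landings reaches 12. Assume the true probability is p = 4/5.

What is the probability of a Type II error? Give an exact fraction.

935490453/1220703125

β = P(fail to reject H₀ | Ha true) = P(Y ≤ 11 | p = 4/5), Y ~ Binomial(13, 4/5).
Adding the binomial probabilities P(Y=0)+…+P(Y=11) at p = 4/5 gives 935490453/1220703125.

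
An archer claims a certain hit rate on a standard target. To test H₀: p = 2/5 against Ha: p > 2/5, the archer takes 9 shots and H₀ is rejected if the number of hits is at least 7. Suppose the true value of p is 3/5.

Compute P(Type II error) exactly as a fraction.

1500416/1953125

A Type II error is failing to reject when Ha holds: with p = 3/5, β = P(X ≤ 6).
Summing C(9,j)·(3/5)^j·(2/5)^{9-j} for j = 0..6 gives 1500416/1953125.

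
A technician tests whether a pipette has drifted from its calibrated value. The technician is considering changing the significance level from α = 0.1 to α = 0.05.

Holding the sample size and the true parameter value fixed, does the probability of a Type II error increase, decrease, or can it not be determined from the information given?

A smaller α moves the rejection region further into the tail. With the alternative true, more outcomes now fall outside the rejection region, so failing to reject becomes more likely.

It increases.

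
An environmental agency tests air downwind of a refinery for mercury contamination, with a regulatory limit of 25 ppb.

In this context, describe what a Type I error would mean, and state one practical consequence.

A Type I error would mean concluding that the mercury concentration exceeds 25 ppb when in fact the mercury concentration is at or below 25 ppb (safe). Consequence: a clean site is subjected to costly and unnecessary remediation.

With the conventional null hypothesis that the mercury concentration is at or below 25 ppb (safe):
A Type I error is rejecting H₀ when H₀ is true.
Here that means declaring the site contaminated and ordering remediation when actually the mercury concentration is at or below 25 ppb (safe).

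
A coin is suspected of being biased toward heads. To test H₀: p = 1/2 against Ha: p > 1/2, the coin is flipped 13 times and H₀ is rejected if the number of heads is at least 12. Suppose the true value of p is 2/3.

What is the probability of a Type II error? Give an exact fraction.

β = P(fail to reject H₀ | Ha true) = P(Y ≤ 11 | p = 2/3), Y ~ Binomial(13, 2/3).
Adding the binomial probabilities P(Y=0)+…+P(Y=11) at p = 2/3 gives 510961/531441.

510961/531441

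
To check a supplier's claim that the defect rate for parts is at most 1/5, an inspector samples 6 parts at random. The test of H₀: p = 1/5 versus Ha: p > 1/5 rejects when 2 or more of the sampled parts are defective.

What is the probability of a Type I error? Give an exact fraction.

1077/3125

α = P(reject H₀ | H₀ true) = P(Y ≥ 2 | p = 1/5), Y ~ Binomial(6, 1/5).
Via the complement, α = 1 − Σ_{j=0}^{1} C(6,j)(1/5)^j(4/5)^{6-j} = 1077/3125.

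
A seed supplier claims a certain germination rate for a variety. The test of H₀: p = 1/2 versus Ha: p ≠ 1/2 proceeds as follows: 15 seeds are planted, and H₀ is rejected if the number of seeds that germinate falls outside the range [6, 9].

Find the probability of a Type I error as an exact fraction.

309/1024

α = P(Y ≤ 5 or Y ≥ 10 | p = 1/2), Y ~ Binomial(15, 1/2).
Each tail has probability (1 + 15 + 105 + 455 + 1365 + 3003)/32768; doubling gives α = 9888/32768 = 309/1024.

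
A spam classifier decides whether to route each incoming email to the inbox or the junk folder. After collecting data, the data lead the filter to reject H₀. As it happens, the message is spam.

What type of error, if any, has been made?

The conventional null hypothesis here is that the message is legitimate (not spam).
The test rejected a false H₀ — the decision matches the true state.

No error — this is a correct decision.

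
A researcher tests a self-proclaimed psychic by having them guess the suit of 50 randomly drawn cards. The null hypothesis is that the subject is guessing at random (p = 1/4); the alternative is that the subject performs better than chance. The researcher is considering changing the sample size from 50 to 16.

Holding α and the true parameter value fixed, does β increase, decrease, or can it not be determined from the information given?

A smaller sample increases the standard error, so the sampling distributions under H₀ and Ha overlap more.

It increases.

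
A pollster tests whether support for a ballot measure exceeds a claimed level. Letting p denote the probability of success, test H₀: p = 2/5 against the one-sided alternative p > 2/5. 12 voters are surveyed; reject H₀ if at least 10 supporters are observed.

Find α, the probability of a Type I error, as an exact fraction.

The Type I error probability is α = P(S ≥ 10) computed under H₀, where S ~ Binomial(12, 2/5).
P(S ≥ 10) = Σ_{j=10}^{12} C(12,j)·(2/5)^j·(3/5)^{12-j} = 137216/48828125.

137216/48828125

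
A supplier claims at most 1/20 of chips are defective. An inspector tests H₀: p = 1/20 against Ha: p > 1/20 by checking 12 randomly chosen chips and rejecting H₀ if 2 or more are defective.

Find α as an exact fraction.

484801974155211/4096000000000000

The significance level is the probability, assuming p = 1/20, of seeing 2 or more defectives in 12 draws.
Computing the lower-tail complement: 1 − 3611198025844789/4096000000000000 = 484801974155211/4096000000000000.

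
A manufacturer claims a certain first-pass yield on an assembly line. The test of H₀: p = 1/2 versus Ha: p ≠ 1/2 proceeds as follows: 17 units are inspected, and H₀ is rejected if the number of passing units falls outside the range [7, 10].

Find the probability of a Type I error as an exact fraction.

Under H₀, K ~ Binomial(17, 1/2); α is the probability of landing in either tail, P(K ≤ 6) + P(K ≥ 11).
The two tails are symmetric, so α = 2·(1 + 17 + 136 + 680 + 2380 + 6188 + 12376)/2^17 = 43556/131072 = 10889/32768.

10889/32768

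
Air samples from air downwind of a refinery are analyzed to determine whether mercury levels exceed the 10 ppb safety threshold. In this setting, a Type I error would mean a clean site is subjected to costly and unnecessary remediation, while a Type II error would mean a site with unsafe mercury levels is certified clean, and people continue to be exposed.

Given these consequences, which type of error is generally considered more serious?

The Type II consequence (a site with unsafe mercury levels is certified clean, and people continue to be exposed) is more severe than the Type I consequence (a clean site is subjected to costly and unnecessary remediation).

Type II error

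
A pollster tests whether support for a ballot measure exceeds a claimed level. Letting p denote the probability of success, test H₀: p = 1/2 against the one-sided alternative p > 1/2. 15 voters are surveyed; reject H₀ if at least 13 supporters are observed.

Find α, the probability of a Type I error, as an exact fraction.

121/32768

The Type I error probability is α = P(K ≥ 13) computed under H₀, where K ~ Binomial(15, 1/2).
Summing the upper tail: (105 + 15 + 1) / 2^15 = 121/32768.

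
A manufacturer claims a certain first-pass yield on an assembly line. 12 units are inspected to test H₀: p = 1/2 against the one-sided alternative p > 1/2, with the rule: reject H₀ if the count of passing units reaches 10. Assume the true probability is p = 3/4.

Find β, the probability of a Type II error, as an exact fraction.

10222777/16777216

Under the alternative p = 3/4, S ~ Binomial(12, 3/4); β is the probability the test does not reject, P(S < 10).
Equivalently, β = 1 − P(S ≥ 10) = 10222777/16777216.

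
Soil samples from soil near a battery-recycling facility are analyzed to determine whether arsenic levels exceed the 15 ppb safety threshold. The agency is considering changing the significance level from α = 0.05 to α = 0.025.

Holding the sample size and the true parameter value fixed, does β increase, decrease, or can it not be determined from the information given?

It increases.

Lowering α raises the bar for rejection; under Ha, the test now fails to reject on outcomes it previously would have rejected.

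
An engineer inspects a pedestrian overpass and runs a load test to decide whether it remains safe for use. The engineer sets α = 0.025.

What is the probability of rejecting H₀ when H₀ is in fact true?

0.025

The significance level α is, by definition, the probability of a Type I error — P(reject H₀ | H₀ true).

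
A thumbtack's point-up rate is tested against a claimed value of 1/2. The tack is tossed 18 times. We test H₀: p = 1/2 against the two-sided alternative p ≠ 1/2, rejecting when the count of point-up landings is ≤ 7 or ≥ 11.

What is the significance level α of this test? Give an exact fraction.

15751/32768

The significance level is the null-hypothesis probability of the rejection region {≤7} ∪ {≥11}.
By symmetry, α = 2·P(Y ≤ 7) = 2·(1 + 18 + 153 + 816 + 3060 + 8568 + 18564 + 31824)/262144 = 126008/262144 = 15751/32768.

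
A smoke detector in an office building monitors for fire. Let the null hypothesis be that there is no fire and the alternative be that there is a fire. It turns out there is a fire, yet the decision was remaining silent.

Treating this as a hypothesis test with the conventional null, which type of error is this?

Type II error

'Remaining silent' corresponds to failing to reject H₀.
H₀ was not rejected but H₀ is false — a Type II error (false negative).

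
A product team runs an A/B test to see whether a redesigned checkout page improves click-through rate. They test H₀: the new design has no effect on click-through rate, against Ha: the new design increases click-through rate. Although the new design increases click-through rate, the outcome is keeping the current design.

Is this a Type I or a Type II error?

Type II error

'Keeping the current design' corresponds to failing to reject H₀.
H₀ was not rejected but H₀ is false — a Type II error (false negative).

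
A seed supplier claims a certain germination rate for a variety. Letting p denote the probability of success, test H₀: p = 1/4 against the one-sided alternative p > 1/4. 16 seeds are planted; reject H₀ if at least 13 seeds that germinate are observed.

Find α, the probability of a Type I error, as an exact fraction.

Under H₀, X ~ Binomial(16, 1/4), and α = P(X ≥ 13).
P(X ≥ 13) = Σ_{j=13}^{16} C(16,j)·(1/4)^j·(3/4)^{16-j} = 16249/4294967296.

16249/4294967296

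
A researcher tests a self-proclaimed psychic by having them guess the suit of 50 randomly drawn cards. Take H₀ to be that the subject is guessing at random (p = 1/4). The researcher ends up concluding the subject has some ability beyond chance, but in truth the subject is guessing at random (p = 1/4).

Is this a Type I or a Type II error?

'Concluding the subject has some ability beyond chance' corresponds to rejecting H₀.
H₀ was rejected but H₀ is true — a Type I error (false positive).

Type I error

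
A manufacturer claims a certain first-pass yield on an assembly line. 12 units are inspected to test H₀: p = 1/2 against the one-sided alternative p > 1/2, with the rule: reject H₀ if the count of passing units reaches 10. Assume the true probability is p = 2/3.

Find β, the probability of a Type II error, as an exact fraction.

β = P(fail to reject H₀ | Ha true) = P(K ≤ 9 | p = 2/3), K ~ Binomial(12, 2/3).
Equivalently, β = 1 − P(K ≥ 10) = 435185/531441.

435185/531441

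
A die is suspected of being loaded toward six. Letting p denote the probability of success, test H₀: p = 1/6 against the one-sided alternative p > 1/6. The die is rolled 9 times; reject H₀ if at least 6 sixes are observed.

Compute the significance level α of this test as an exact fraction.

5723/5038848

Under H₀, K ~ Binomial(9, 1/6), and α = P(K ≥ 6).
Adding the binomial terms for j = 6 through 9 with p = 1/6 yields 5723/5038848.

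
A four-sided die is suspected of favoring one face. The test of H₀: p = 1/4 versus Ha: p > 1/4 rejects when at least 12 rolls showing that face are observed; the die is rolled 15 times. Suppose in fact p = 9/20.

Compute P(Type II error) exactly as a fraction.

8140171073330835209/8192000000000000000

β = P(fail to reject H₀ | Ha true) = P(Y ≤ 11 | p = 9/20), Y ~ Binomial(15, 9/20).
Equivalently, β = 1 − P(Y ≥ 12) = 8140171073330835209/8192000000000000000.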